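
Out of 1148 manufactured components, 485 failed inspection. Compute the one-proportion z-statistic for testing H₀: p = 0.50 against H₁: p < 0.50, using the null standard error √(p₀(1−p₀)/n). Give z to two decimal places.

Sample proportion p̂ = 485/1148 = 0.42247.
Under H₀, SE = √(p₀(1−p₀)/n) = √(0.50·0.50/1148) = √0.000217770 = 0.014757.
z = (0.42247 − 0.50)/0.014757 = -0.07753/0.014757 = -5.25.

z = -5.25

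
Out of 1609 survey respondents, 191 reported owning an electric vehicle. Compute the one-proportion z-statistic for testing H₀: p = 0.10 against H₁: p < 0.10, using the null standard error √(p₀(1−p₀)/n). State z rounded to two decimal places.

With x = 191 successes in n = 1609, p̂ = 0.11871.
Null standard error: √(0.10·0.90/1609) = √0.000055935 = 0.007479.
z = (p̂ − p₀)/SE = (0.11871 − 0.10)/0.007479 = 2.50.

z = 2.50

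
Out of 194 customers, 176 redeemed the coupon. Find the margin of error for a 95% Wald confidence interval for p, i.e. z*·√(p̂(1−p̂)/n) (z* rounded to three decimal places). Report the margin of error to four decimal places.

With x = 176 successes in n = 194, p̂ = 0.90722.
SE(p̂) = √(0.90722·0.09278/194) = 0.020830.
z* = 1.960 at the 95% level.
ME = 1.960·0.020830 = 0.0408.

ME = 0.0408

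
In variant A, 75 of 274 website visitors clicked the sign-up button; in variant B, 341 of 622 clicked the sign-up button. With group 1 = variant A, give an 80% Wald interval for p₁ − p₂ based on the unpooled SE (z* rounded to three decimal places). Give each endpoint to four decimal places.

(-0.3175, -0.2315)

p̂₁ = 0.27372, p̂₂ = 0.54823, so the observed difference is -0.27451.
Unpooled SE = √(p̂₁(1−p̂₁)/n₁ + p̂₂(1−p̂₂)/n₂) = √(0.000725542 + 0.000398189) = 0.033522.
The 80% critical value is z* = 1.282. Margin of error = 0.04298.
Interval: -0.27451 ± 0.04298 → (-0.3175, -0.2315).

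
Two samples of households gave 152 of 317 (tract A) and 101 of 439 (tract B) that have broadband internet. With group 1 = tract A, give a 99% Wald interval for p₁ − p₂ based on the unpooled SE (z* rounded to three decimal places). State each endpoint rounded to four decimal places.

p̂₁ = 0.47950, p̂₂ = 0.23007, so the observed difference is 0.24943.
Unpooled SE = √(p̂₁(1−p̂₁)/n₁ + p̂₂(1−p̂₂)/n₂) = √(0.000787317 + 0.000403501) = 0.034508.
For 99% confidence, z* = 2.576. Margin of error = 0.08889.
So the interval runs from 0.1605 to 0.3383.

(0.1605, 0.3383)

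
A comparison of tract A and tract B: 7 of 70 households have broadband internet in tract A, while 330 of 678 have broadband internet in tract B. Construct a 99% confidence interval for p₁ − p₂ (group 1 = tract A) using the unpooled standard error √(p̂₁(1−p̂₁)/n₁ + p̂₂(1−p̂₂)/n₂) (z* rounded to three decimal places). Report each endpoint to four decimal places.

p̂₁ = 7/70 = 0.10000, p̂₂ = 330/678 = 0.48673; p̂₁ − p̂₂ = -0.38673.
SE = √(0.001285714 + 0.000368472) = √0.001654186 = 0.040672.
z* = 2.576 at the 99% level. Margin = 2.576·0.040672 = 0.10477.
CI: -0.38673 ± 0.10477 = (-0.4915, -0.2820).

(-0.4915, -0.2820)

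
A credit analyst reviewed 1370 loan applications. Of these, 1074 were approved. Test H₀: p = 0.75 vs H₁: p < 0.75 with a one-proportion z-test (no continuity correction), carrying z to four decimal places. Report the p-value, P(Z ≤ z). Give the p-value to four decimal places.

The sample proportion is 1074/1370 = 0.78394.
SE₀ = √(0.75·0.25/1370) = 0.011699.
z = (p̂ − p₀)/SE = (1074/1370 − 0.75)/0.011699 ≈ 2.9013.
p-value = P(Z ≤ z) with z = 2.9013 → 0.9981.

p-value = 0.9981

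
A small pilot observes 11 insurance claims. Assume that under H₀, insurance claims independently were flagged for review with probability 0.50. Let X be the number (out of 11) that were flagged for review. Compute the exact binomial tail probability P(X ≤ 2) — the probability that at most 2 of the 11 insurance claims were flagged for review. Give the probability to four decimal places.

P = 0.0327

X is binomial with n = 11 and p = 0.50.
P(X ≤ 2) = C(11,0)·0.50^0·0.50^11 + C(11,1)·0.50^1·0.50^10 + C(11,2)·0.50^2·0.50^9.
= 0.000488 + 0.005371 + 0.026855 = 0.0327.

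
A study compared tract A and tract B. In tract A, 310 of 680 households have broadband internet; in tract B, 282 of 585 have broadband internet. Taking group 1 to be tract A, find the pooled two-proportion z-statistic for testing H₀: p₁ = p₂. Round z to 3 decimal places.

p̂₁ = 310/680 = 0.45588, p̂₂ = 282/585 = 0.48205.
Pooled p̂ = (310+282)/(680+585) = 592/1265 = 0.46798.
SE = √[p̂(1−p̂)(1/n₁+1/n₂)] = √[0.46798·0.53202·(1/680+1/585)] ≈ 0.028138.
z = -0.02617/0.028138 = -0.930.

z = -0.930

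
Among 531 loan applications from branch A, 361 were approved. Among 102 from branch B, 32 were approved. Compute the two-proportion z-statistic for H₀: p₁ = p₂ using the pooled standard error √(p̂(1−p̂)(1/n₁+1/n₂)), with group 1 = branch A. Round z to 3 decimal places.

z = 6.980

p̂₁ = 361/531 = 0.67985, p̂₂ = 32/102 = 0.31373.
Pooling: p̂ = 393/633 = 0.62085.
Pooled SE = √[0.2353945·0.01168716] ≈ 0.052451.
z = (p̂₁ − p̂₂)/SE = (0.67985 − 0.31373)/0.052451 = 0.36612/0.052451 = 6.980.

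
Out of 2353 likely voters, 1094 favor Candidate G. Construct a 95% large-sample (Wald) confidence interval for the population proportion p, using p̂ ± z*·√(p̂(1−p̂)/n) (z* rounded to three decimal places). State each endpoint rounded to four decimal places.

The sample proportion is 1094/2353 = 0.46494.
SE = √(p̂(1−p̂)/n) = √(0.248771/2353) = 0.010282.
The 95% critical value is z* = 1.960.
Margin = 1.960·0.010282 = 0.02015.
Interval: 0.46494 ± 0.02015 → (0.4448, 0.4851).

(0.4448, 0.4851)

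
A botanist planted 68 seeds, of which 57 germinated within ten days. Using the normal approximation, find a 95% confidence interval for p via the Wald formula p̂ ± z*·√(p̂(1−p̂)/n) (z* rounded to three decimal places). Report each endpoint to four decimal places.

The sample proportion is 57/68 = 0.83824.
SE(p̂) = √(0.83824·0.16176/68) = 0.044655.
z* = 1.960 at the 95% level.
Margin of error: 1.960 × 0.044655 = 0.08752.
So the interval runs from 0.7507 to 0.9258.

(0.7507, 0.9258)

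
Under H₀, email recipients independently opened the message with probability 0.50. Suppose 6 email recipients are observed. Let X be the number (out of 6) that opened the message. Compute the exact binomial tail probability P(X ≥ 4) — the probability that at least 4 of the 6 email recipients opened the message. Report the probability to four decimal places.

X ~ Binomial(n=6, p=0.50).
P(X ≥ 4) = C(6,4)·0.50^4·0.50^2 + C(6,5)·0.50^5·0.50^1 + C(6,6)·0.50^6·0.50^0.
= 0.234375 + 0.093750 + 0.015625 = 0.3438.

P = 0.3438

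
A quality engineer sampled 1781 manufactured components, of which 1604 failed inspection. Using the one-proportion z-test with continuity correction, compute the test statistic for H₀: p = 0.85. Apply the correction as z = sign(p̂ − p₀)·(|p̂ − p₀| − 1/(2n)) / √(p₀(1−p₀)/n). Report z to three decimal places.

z = 5.949

With x = 1604 successes in n = 1781, p̂ = 0.90062. p̂ − p₀ = 0.050618.
Continuity correction 1/(2n) = 1/3562 = 0.000281.
Corrected numerator: |0.050618| − 0.000281 = 0.050337.
Under H₀, SE = √(p₀(1−p₀)/n) = √(0.85·0.15/1781) = √0.000071589 = 0.008461.
z = (+)0.050337/0.008461 = 5.949.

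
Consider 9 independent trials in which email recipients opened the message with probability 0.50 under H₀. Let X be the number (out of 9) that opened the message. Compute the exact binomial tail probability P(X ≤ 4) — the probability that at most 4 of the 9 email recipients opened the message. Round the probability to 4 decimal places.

X ~ Binomial(n=9, p=0.50).
P(X ≤ 4) = Σ_{j=0}^{4} C(9,j)·0.50^j·0.50^{9−j}.
= 0.001953 + 0.017578 + 0.070312 + 0.164062 + 0.246094 = 0.5000.

P = 0.5000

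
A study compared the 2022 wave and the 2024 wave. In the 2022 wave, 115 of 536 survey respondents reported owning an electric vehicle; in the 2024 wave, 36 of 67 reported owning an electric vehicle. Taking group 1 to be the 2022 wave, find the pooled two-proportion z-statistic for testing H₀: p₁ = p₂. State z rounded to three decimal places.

Sample proportions: p̂₁ = 115/536 = 0.21455 and p̂₂ = 36/67 = 0.53731.
Pooled p̂ = (115+36)/(536+67) = 151/603 = 0.25041.
SE = √[p̂(1−p̂)(1/n₁+1/n₂)] = √[0.25041·0.74959·(1/536+1/67)] ≈ 0.056141.
z = (p̂₁ − p̂₂)/SE = (0.21455 − 0.53731)/0.056141 = -0.32276/0.056141 = -5.749.

z = -5.749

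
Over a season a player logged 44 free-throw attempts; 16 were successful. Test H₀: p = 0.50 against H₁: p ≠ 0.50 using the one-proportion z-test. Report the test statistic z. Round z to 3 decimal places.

z = -1.809

With x = 16 successes in n = 44, p̂ = 0.36364.
Under H₀, SE = √(p₀(1−p₀)/n) = √(0.50·0.50/44) = √0.005681818 = 0.075378.
Test statistic: z = -0.13636/0.075378 = -1.809.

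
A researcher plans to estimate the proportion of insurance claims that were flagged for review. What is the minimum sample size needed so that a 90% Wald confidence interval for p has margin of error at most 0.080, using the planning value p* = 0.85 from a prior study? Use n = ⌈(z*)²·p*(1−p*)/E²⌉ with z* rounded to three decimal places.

The 90% critical value is z* = 1.645.
p*(1−p*) = 0.85·0.15 = 0.1275.
Required n before rounding: 2.706025 × 0.1275 / 0.080² = 53.909.
⌈53.909⌉ = 54.

n = 54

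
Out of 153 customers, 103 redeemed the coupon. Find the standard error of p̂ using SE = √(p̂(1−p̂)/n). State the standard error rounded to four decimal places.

SE = 0.0379

The sample proportion is 103/153 = 0.67320.
p̂(1−p̂) = 0.67320·0.32680 = 0.220002.
Dividing by n and taking the root: √0.001437922 = 0.0379.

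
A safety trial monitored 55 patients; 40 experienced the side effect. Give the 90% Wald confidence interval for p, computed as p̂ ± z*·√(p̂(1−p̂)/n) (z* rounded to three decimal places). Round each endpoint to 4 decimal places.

p̂ = 40/55 = 0.72727.
SE = √(p̂(1−p̂)/n) = √(0.198347/55) = 0.060053.
The 90% critical value is z* = 1.645.
Margin = 1.645·0.060053 = 0.09879.
So the interval runs from 0.6285 to 0.8261.

(0.6285, 0.8261)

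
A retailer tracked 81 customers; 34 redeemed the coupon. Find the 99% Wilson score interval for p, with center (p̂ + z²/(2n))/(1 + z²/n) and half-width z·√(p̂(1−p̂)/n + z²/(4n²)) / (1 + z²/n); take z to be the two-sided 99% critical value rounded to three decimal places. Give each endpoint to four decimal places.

Here p̂ = 34/81 = 0.41975 and z = 2.576 (z² = 6.635776).
1 + z²/n = 1.081923.
Adjusted center: (0.41975 + z²/(2n))/1.081923 = 0.42583.
Radicand: p̂(1−p̂)/n + z²/(4n²) = 0.003006919 + 0.000252849 = 0.003259768.
Half-width = 2.576·√0.003259768/1.081923 = 0.13594.
So the interval runs from 0.2899 to 0.5618.

(0.2899, 0.5618)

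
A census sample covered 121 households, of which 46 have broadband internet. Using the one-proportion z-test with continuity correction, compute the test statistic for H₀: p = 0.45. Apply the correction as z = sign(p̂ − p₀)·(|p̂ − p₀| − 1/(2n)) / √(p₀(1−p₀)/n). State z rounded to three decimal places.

z = -1.453

With x = 46 successes in n = 121, p̂ = 0.38017. p̂ − p₀ = -0.069835.
Continuity correction 1/(2n) = 1/242 = 0.004132.
Corrected numerator: |-0.069835| − 0.004132 = 0.065703.
SE₀ = √(0.45·0.55/121) = 0.045227.
z = −0.065703/0.045227 = -1.453.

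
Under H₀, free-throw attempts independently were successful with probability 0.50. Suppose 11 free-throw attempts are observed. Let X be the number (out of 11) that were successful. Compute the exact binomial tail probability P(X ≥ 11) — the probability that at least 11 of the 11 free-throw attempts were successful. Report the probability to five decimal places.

P = 0.00049

X is binomial with n = 11 and p = 0.50.
P(X ≥ 11) = C(11,11)·0.50^11·0.50^0.
= 0.000488 = 0.00049.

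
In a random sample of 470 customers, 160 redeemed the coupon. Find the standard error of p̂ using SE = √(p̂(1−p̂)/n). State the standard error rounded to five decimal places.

SE = 0.02186

The sample proportion is 160/470 = 0.34043.
p̂(1−p̂) = 0.34043·0.65957 = 0.224537.
SE = √(0.224537/470) = 0.02186.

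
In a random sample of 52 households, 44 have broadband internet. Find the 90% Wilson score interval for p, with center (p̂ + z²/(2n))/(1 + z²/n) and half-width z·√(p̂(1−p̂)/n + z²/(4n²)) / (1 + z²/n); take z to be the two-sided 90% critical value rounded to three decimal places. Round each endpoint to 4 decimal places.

p̂ = 44/52 = 0.84615; z = 1.645, so z² = 2.706025.
Denominator 1 + z²/n = 1 + 2.706025/52 = 1.052039.
Center = (0.84615 + 0.026019)/1.052039 = 0.82903.
Radicand: p̂(1−p̂)/n + z²/(4n²) = 0.002503414 + 0.000250187 = 0.002753601.
Half-width = z·√(radicand)/denom = 1.645·0.052475/1.052039 = 0.08205.
CI: 0.82903 ± 0.08205 = (0.7470, 0.9111).

(0.7470, 0.9111)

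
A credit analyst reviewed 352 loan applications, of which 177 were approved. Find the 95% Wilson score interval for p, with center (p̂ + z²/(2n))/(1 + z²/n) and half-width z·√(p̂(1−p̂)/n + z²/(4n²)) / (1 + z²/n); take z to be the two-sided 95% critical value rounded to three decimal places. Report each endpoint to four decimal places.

(0.4509, 0.5548)

p̂ = 177/352 = 0.50284; z = 1.960, so z² = 3.841600.
1 + z²/n = 1.010914.
Adjusted center: (0.50284 + z²/(2n))/1.010914 = 0.50281.
Radicand: p̂(1−p̂)/n + z²/(4n²) = 0.000710204 + 0.000007751 = 0.000717955.
Half-width = z·√(radicand)/denom = 1.960·0.026795/1.010914 = 0.05195.
So the interval runs from 0.4509 to 0.5548.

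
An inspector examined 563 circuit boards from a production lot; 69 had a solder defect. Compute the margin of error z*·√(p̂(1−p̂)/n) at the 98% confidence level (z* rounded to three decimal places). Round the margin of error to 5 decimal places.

Sample proportion p̂ = 69/563 = 0.12256.
SE(p̂) = √(0.12256·0.87744/563) = 0.013821.
The 98% critical value is z* = 2.326.
So ME = 0.03215.

ME = 0.03215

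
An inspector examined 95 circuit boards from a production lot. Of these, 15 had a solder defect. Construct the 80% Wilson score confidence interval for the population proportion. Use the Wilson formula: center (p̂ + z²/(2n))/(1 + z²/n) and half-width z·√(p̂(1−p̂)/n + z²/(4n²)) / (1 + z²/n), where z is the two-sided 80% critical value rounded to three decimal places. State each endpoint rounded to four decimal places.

(0.1158, 0.2116)

Here p̂ = 15/95 = 0.15789 and z = 1.282 (z² = 1.643524).
Denominator 1 + z²/n = 1 + 1.643524/95 = 1.017300.
Center = (0.15789 + 0.008650)/1.017300 = 0.16371.
Radicand: p̂(1−p̂)/n + z²/(4n²) = 0.001399621 + 0.000045527 = 0.001445148.
Half-width = z·√(radicand)/denom = 1.282·0.038015/1.017300 = 0.04791.
So the interval runs from 0.1158 to 0.2116.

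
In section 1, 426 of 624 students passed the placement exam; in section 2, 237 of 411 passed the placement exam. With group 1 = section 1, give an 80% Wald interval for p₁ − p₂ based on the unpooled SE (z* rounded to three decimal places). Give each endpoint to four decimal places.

(0.0667, 0.1454)

p̂₁ = 0.68269, p̂₂ = 0.57664, so the observed difference is 0.10605.
Unpooled SE = √(p̂₁(1−p̂₁)/n₁ + p̂₂(1−p̂₂)/n₂) = √(0.000347153 + 0.000593980) = 0.030678.
For 80% confidence, z* = 1.282. Margin of error = 0.03933.
Interval: 0.10605 ± 0.03933 → (0.0667, 0.1454).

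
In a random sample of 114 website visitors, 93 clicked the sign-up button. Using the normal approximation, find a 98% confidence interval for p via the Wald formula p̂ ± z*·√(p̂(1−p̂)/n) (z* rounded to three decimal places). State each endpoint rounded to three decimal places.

(0.731, 0.900)

p̂ = 93/114 = 0.81579.
SE(p̂) = √(0.81579·0.18421/114) = 0.036307.
The 98% critical value is z* = 2.326.
Margin = 2.326·0.036307 = 0.08445.
CI: 0.81579 ± 0.08445 = (0.731, 0.900).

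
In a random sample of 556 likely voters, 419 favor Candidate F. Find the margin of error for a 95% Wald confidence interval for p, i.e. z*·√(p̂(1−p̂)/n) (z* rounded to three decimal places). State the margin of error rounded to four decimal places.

Sample proportion p̂ = 419/556 = 0.75360.
Standard error of p̂: √(0.185688/556) = √0.000333972 = 0.018275.
z* = 1.960 at the 95% level.
Margin of error = z*·SE = 1.960 × 0.018275 = 0.0358.

ME = 0.0358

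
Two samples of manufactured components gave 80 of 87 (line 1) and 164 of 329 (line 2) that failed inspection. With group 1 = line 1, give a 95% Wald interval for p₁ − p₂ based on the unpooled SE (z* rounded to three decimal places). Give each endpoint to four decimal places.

p̂₁ = 0.91954, p̂₂ = 0.49848, so the observed difference is 0.42106.
SE = √(0.000850414 + 0.000759871) = √0.001610285 = 0.040128.
The 95% critical value is z* = 1.960. Margin of error = 0.07865.
So the interval runs from 0.3424 to 0.4997.

(0.3424, 0.4997)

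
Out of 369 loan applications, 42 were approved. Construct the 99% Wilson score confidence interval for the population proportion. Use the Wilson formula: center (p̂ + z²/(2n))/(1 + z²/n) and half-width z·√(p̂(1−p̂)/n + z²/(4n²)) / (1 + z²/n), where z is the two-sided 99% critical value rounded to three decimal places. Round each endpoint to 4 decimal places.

p̂ = 42/369 = 0.11382; z = 2.576, so z² = 6.635776.
1 + z²/n = 1.017983.
Center = (0.11382 + 0.008992)/1.017983 = 0.12064.
Radicand: p̂(1−p̂)/n + z²/(4n²) = 0.000273349 + 0.000012184 = 0.000285533.
Half-width = 2.576·√0.000285533/1.017983 = 0.04276.
So the interval runs from 0.0779 to 0.1634.

(0.0779, 0.1634)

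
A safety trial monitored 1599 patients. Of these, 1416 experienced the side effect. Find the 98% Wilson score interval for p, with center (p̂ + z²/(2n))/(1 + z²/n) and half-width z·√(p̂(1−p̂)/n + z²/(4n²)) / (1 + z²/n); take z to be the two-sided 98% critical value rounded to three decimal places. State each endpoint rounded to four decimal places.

(0.8657, 0.9028)

Here p̂ = 1416/1599 = 0.88555 and z = 2.326 (z² = 5.410276).
1 + z²/n = 1.003384.
Center = (0.88555 + 0.001692)/1.003384 = 0.88425.
Radicand: p̂(1−p̂)/n + z²/(4n²) = 0.000063382 + 0.000000529 = 0.000063911.
Half-width = z·√(radicand)/denom = 2.326·0.007994/1.003384 = 0.01853.
So the interval runs from 0.8657 to 0.9028.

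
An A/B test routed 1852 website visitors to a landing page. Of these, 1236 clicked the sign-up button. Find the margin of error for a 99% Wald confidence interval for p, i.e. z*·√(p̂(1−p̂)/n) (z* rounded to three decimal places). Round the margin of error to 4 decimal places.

With x = 1236 successes in n = 1852, p̂ = 0.66739.
SE(p̂) = √(0.66739·0.33261/1852) = 0.010948.
The 99% critical value is z* = 2.576.
So ME = 0.0282.

ME = 0.0282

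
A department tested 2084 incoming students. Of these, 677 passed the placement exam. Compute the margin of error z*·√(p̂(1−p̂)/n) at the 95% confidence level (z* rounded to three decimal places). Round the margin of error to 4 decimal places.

ME = 0.0201

The sample proportion is 677/2084 = 0.32486.
SE(p̂) = √(0.32486·0.67514/2084) = 0.010259.
For 95% confidence, z* = 1.960.
Margin of error = z*·SE = 1.960 × 0.010259 = 0.0201.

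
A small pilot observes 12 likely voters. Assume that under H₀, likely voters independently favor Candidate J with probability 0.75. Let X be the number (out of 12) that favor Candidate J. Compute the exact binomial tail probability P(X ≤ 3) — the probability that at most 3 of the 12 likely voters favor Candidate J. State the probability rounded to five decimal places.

P = 0.00039

X ~ Binomial(n=12, p=0.75).
P(X ≤ 3) = C(12,0)·0.75^0·0.25^12 + C(12,1)·0.75^1·0.25^11 + C(12,2)·0.75^2·0.25^10 + C(12,3)·0.75^3·0.25^9.
= 0.000000 + 0.000002 + 0.000035 + 0.000354 = 0.00039.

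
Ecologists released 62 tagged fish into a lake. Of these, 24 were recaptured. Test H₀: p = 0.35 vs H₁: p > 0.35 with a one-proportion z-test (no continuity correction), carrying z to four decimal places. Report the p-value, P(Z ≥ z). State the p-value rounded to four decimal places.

p̂ = 24/62 = 0.38710.
SE₀ = √(0.35·0.65/62) = 0.060575.
z = (p̂ − p₀)/SE = (24/62 − 0.35)/0.060575 ≈ 0.6124.
From the standard normal, P(Z ≥ z) = 0.2701.

p-value = 0.2701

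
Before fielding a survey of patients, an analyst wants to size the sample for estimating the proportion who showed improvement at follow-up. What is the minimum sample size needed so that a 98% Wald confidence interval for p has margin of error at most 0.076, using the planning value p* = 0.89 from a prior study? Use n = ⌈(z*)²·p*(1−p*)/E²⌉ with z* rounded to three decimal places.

z* = 2.326 at the 98% level.
p*(1−p*) = 0.0979.
Required n before rounding: 5.410276 × 0.0979 / 0.076² = 91.701.
Rounding up, n = 92.

n = 92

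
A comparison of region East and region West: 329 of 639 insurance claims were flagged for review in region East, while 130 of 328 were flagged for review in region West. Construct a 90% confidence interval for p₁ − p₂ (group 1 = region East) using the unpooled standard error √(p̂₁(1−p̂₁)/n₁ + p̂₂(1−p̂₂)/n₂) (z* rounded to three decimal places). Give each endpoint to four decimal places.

(0.0635, 0.1736)

p̂₁ = 0.51487, p̂₂ = 0.39634, so the observed difference is 0.11853.
Unpooled SE = √(p̂₁(1−p̂₁)/n₁ + p̂₂(1−p̂₂)/n₂) = √(0.000390890 + 0.000729436) = 0.033471.
The 90% critical value is z* = 1.645. Margin = 1.645·0.033471 = 0.05506.
CI: 0.11853 ± 0.05506 = (0.0635, 0.1736).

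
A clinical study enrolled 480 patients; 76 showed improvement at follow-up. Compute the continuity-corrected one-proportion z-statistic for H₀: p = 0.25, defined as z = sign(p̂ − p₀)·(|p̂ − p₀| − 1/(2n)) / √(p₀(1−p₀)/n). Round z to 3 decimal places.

Sample proportion p̂ = 76/480 = 0.15833. p̂ − p₀ = -0.091667.
Continuity correction 1/(2n) = 1/960 = 0.001042.
Corrected numerator: |-0.091667| − 0.001042 = 0.090625.
Null standard error: √(0.25·0.75/480) = √0.000390625 = 0.019764.
z = −0.090625/0.019764 = -4.585.

z = -4.585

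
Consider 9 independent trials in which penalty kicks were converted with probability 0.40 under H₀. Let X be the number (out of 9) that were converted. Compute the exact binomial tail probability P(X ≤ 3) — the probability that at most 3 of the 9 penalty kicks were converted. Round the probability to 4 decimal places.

X ~ Binomial(n=9, p=0.40).
P(X ≤ 3) = C(9,0)·0.40^0·0.60^9 + C(9,1)·0.40^1·0.60^8 + C(9,2)·0.40^2·0.60^7 + C(9,3)·0.40^3·0.60^6.
= 0.010078 + 0.060466 + 0.161243 + 0.250823 = 0.4826.

P = 0.4826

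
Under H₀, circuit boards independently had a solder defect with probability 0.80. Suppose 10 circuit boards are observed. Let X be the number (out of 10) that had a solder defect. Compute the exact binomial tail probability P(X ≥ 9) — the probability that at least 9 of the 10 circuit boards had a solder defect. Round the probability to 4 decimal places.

P = 0.3758

X ~ Binomial(n=10, p=0.80).
P(X ≥ 9) = C(10,9)·0.80^9·0.20^1 + C(10,10)·0.80^10·0.20^0.
= 0.268435 + 0.107374 = 0.3758.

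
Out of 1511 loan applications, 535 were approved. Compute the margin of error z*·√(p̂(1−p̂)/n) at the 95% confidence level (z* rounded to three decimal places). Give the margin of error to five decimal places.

ME = 0.02411

p̂ = 535/1511 = 0.35407.
SE(p̂) = √(0.35407·0.64593/1511) = 0.012303.
For 95% confidence, z* = 1.960.
ME = 1.960·0.012303 = 0.02411.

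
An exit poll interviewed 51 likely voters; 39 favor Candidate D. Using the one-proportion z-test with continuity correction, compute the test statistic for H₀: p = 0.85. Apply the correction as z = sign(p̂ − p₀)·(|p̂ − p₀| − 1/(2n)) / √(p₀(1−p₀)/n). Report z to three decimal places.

Sample proportion p̂ = 39/51 = 0.76471. p̂ − p₀ = -0.085294.
Continuity correction 1/(2n) = 1/102 = 0.009804.
Corrected numerator: |-0.085294| − 0.009804 = 0.075490.
Under H₀, SE = √(p₀(1−p₀)/n) = √(0.85·0.15/51) = √0.002500000 = 0.050000.
z = (−)0.075490/0.050000 = -1.510.

z = -1.510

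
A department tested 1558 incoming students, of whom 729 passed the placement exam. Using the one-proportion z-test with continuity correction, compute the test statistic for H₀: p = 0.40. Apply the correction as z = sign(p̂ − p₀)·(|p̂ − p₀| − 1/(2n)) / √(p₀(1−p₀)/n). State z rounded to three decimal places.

With x = 729 successes in n = 1558, p̂ = 0.46791. p̂ − p₀ = 0.067908.
1/(2n) = 0.000321.
Corrected numerator: |0.067908| − 0.000321 = 0.067587.
Null standard error: √(0.40·0.60/1558) = √0.000154044 = 0.012411.
z = (+)0.067587/0.012411 = 5.446.

z = 5.446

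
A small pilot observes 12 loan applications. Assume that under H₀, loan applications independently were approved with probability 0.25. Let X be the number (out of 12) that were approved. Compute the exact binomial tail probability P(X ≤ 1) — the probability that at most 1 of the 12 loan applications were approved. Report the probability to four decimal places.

X is binomial with n = 12 and p = 0.25.
P(X ≤ 1) = C(12,0)·0.25^0·0.75^12 + C(12,1)·0.25^1·0.75^11.
= 0.031676 + 0.126705 = 0.1584.

P = 0.1584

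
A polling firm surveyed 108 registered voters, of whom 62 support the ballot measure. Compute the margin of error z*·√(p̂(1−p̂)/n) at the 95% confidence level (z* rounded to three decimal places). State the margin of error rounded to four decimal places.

The sample proportion is 62/108 = 0.57407.
Standard error of p̂: √(0.244513/108) = √0.002264010 = 0.047582.
z* = 1.960 at the 95% level.
Margin of error = z*·SE = 1.960 × 0.047582 = 0.0933.

ME = 0.0933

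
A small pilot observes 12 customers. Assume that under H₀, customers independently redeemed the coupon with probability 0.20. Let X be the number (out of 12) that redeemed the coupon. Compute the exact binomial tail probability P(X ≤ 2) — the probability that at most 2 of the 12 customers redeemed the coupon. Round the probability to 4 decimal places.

P = 0.5583

X ~ Binomial(n=12, p=0.20).
P(X ≤ 2) = C(12,0)·0.20^0·0.80^12 + C(12,1)·0.20^1·0.80^11 + C(12,2)·0.20^2·0.80^10.
= 0.068719 + 0.206158 + 0.283468 = 0.5583.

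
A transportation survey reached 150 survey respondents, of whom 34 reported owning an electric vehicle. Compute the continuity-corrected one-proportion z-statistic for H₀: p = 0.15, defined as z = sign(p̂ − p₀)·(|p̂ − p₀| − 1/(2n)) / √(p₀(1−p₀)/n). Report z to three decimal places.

z = 2.515

Sample proportion p̂ = 34/150 = 0.22667. p̂ − p₀ = 0.076667.
Continuity correction 1/(2n) = 1/300 = 0.003333.
Corrected numerator: |0.076667| − 0.003333 = 0.073334.
Null standard error: √(0.15·0.85/150) = √0.000850000 = 0.029155.
z = (+)0.073334/0.029155 = 2.515.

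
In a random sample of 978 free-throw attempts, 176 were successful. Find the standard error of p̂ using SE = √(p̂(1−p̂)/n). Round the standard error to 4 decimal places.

Sample proportion p̂ = 176/978 = 0.17996.
p̂(1−p̂) = 0.147574.
SE = √(0.147574/978) = √0.000150894 = 0.0123.

SE = 0.0123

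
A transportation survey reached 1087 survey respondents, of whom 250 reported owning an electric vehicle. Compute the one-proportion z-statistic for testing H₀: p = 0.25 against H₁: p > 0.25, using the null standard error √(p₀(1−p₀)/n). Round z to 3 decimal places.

z = -1.524

The sample proportion is 250/1087 = 0.22999.
SE₀ = √(0.25·0.75/1087) = 0.013134.
z = (p̂ − p₀)/SE = (0.22999 − 0.25)/0.013134 = -1.524.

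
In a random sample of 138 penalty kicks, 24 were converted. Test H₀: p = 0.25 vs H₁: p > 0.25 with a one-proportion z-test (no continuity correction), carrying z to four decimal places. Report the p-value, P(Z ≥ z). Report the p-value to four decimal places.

p-value = 0.9805

With x = 24 successes in n = 138, p̂ = 0.17391.
SE₀ = √(0.25·0.75/138) = 0.036860.
z = (p̂ − p₀)/SE = (24/138 − 0.25)/0.036860 ≈ -2.0642.
p-value = P(Z ≥ z) with z = -2.0642 → 0.9805.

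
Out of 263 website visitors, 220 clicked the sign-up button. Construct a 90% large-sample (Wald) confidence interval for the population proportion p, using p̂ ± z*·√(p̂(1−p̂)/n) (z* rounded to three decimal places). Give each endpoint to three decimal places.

p̂ = 220/263 = 0.83650.
Standard error of p̂: √(0.136766/263) = √0.000520025 = 0.022804.
z* = 1.645 at the 90% level.
Margin of error: 1.645 × 0.022804 = 0.03751.
CI: 0.83650 ± 0.03751 = (0.799, 0.874).

(0.799, 0.874)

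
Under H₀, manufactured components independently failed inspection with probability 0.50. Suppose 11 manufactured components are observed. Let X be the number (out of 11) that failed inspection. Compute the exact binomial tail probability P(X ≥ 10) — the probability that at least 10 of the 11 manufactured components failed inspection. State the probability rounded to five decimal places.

X is binomial with n = 11 and p = 0.50.
P(X ≥ 10) = C(11,10)·0.50^10·0.50^1 + C(11,11)·0.50^11·0.50^0.
= 0.005371 + 0.000488 = 0.00586.

P = 0.00586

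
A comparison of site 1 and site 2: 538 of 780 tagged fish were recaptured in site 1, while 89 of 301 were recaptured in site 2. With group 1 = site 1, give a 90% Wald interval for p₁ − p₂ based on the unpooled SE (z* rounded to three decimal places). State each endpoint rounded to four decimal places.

(0.3429, 0.4452)

p̂₁ = 538/780 = 0.68974, p̂₂ = 89/301 = 0.29568; p̂₁ − p̂₂ = 0.39406.
SE = √(0.000274356 + 0.000691873) = √0.000966229 = 0.031084.
The 90% critical value is z* = 1.645. Margin of error = 0.05113.
So the interval runs from 0.3429 to 0.4452.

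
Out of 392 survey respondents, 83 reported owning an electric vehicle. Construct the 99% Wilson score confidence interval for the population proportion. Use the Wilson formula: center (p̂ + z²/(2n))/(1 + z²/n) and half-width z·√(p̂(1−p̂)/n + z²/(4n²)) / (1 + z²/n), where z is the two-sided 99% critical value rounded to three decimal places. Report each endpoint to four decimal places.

(0.1636, 0.2695)

p̂ = 83/392 = 0.21173; z = 2.576, so z² = 6.635776.
1 + z²/n = 1.016928.
Center = (0.21173 + 0.008464)/1.016928 = 0.21653.
Radicand: p̂(1−p̂)/n + z²/(4n²) = 0.000425773 + 0.000010796 = 0.000436569.
Half-width = z·√(radicand)/denom = 2.576·0.020894/1.016928 = 0.05293.
CI: 0.21653 ± 0.05293 = (0.1636, 0.2695).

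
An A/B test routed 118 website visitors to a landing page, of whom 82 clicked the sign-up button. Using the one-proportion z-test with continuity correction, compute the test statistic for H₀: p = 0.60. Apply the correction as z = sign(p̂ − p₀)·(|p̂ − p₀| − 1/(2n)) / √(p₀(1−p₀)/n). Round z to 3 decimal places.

With x = 82 successes in n = 118, p̂ = 0.69492. p̂ − p₀ = 0.094915.
1/(2n) = 0.004237.
Corrected numerator: |0.094915| − 0.004237 = 0.090678.
Under H₀, SE = √(p₀(1−p₀)/n) = √(0.60·0.40/118) = √0.002033898 = 0.045099.
z = +0.090678/0.045099 = 2.011.

z = 2.011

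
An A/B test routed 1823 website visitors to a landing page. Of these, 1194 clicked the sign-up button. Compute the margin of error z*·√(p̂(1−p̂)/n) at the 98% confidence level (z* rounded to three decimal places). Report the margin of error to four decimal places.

Sample proportion p̂ = 1194/1823 = 0.65496.
Standard error of p̂: √(0.225986/1823) = √0.000123964 = 0.011134.
The 98% critical value is z* = 2.326.
Margin of error = z*·SE = 2.326 × 0.011134 = 0.0259.

ME = 0.0259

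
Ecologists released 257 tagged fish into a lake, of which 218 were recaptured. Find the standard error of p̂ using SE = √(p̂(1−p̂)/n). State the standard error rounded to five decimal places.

Sample proportion p̂ = 218/257 = 0.84825.
p̂(1−p̂) = 0.84825·0.15175 = 0.128722.
SE = √(0.128722/257) = √0.000500864 = 0.02238.

SE = 0.02238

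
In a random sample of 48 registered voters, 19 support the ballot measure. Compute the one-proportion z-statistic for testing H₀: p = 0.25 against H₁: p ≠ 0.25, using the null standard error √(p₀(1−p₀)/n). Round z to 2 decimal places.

z = 2.33

p̂ = 19/48 = 0.39583.
Under H₀, SE = √(p₀(1−p₀)/n) = √(0.25·0.75/48) = √0.003906250 = 0.062500.
z = (0.39583 − 0.25)/0.062500 = 0.14583/0.062500 = 2.33.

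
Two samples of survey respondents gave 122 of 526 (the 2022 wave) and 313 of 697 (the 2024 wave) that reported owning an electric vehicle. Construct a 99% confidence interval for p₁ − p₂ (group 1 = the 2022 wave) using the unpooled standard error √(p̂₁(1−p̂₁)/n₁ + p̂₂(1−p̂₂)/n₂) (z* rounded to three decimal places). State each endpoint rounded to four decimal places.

p̂₁ = 0.23194, p̂₂ = 0.44907, so the observed difference is -0.21713.
SE = √(0.000338676 + 0.000354958) = √0.000693634 = 0.026337.
The 99% critical value is z* = 2.576. Margin of error = 0.06784.
CI: -0.21713 ± 0.06784 = (-0.2850, -0.1493).

(-0.2850, -0.1493)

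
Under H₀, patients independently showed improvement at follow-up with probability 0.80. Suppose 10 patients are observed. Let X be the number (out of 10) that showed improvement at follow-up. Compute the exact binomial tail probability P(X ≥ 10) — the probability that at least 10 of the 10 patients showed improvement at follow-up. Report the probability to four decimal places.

X is binomial with n = 10 and p = 0.80.
P(X ≥ 10) = C(10,10)·0.80^10·0.20^0.
= 0.107374 = 0.1074.

P = 0.1074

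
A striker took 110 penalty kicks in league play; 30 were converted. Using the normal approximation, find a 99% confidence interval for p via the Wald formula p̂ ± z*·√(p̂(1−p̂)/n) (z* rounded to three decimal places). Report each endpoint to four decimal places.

Sample proportion p̂ = 30/110 = 0.27273.
SE(p̂) = √(0.27273·0.72727/110) = 0.042464.
The 99% critical value is z* = 2.576.
Margin of error: 2.576 × 0.042464 = 0.10939.
Interval: 0.27273 ± 0.10939 → (0.1633, 0.3821).

(0.1633, 0.3821)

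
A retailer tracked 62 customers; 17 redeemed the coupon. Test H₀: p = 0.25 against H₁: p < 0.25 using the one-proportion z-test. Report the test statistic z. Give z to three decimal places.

The sample proportion is 17/62 = 0.27419.
Null standard error: √(0.25·0.75/62) = √0.003024194 = 0.054993.
z = (p̂ − p₀)/SE = (0.27419 − 0.25)/0.054993 = 0.440.

z = 0.440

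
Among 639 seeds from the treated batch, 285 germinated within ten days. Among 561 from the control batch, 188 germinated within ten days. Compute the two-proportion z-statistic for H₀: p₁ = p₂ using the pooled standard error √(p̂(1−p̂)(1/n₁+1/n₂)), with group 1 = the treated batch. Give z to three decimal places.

z = 3.922

p̂₁ = 285/639 = 0.44601, p̂₂ = 188/561 = 0.33512.
Pooling: p̂ = 473/1200 = 0.39417.
SE = √[p̂(1−p̂)(1/n₁+1/n₂)] = √[0.39417·0.60583·(1/639+1/561)] ≈ 0.028273.
z = (p̂₁ − p̂₂)/SE = (0.44601 − 0.33512)/0.028273 = 0.11089/0.028273 = 3.922.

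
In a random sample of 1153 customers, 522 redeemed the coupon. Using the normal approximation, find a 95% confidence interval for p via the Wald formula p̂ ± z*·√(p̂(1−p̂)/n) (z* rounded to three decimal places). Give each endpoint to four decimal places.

(0.4240, 0.4815)

Sample proportion p̂ = 522/1153 = 0.45273.
Standard error of p̂: √(0.247766/1153) = √0.000214888 = 0.014659.
z* = 1.960 at the 95% level.
Margin of error: 1.960 × 0.014659 = 0.02873.
CI: 0.45273 ± 0.02873 = (0.4240, 0.4815).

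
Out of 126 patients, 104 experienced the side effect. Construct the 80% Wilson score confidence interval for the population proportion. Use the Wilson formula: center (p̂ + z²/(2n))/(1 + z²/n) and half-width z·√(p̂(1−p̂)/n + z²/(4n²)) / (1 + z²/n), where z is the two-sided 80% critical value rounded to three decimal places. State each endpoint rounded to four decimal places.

(0.7779, 0.8645)

p̂ = 104/126 = 0.82540; z = 1.282, so z² = 1.643524.
Denominator 1 + z²/n = 1 + 1.643524/126 = 1.013044.
Adjusted center: (0.82540 + z²/(2n))/1.013044 = 0.82121.
Radicand: p̂(1−p̂)/n + z²/(4n²) = 0.001143785 + 0.000025881 = 0.001169666.
Half-width = 1.282·√0.001169666/1.013044 = 0.04328.
CI: 0.82121 ± 0.04328 = (0.7779, 0.8645).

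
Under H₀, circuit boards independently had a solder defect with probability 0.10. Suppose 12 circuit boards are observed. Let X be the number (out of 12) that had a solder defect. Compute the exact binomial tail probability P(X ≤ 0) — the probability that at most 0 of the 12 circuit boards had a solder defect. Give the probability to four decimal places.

X ~ Binomial(n=12, p=0.10).
P(X ≤ 0) = C(12,0)·0.10^0·0.90^12.
= 0.282430 = 0.2824.

P = 0.2824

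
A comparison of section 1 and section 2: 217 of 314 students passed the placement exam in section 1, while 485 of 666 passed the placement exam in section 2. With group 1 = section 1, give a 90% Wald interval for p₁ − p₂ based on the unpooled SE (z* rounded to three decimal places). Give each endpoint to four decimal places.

p̂₁ = 217/314 = 0.69108, p̂₂ = 485/666 = 0.72823; p̂₁ − p̂₂ = -0.03715.
SE = √(0.000679896 + 0.000297165) = √0.000977061 = 0.031258.
For 90% confidence, z* = 1.645. Margin = 1.645·0.031258 = 0.05142.
So the interval runs from -0.0886 to 0.0143.

(-0.0886, 0.0143)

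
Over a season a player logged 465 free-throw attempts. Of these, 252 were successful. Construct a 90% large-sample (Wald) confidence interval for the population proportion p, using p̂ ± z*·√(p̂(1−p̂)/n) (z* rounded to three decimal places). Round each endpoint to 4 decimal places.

(0.5039, 0.5799)

p̂ = 252/465 = 0.54194.
SE(p̂) = √(0.54194·0.45806/465) = 0.023105.
The 90% critical value is z* = 1.645.
Margin = 1.645·0.023105 = 0.03801.
CI: 0.54194 ± 0.03801 = (0.5039, 0.5799).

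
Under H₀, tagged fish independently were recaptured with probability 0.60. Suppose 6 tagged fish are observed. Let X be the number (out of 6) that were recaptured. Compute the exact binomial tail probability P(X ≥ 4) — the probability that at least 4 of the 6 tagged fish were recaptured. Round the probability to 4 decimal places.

X ~ Binomial(n=6, p=0.60).
P(X ≥ 4) = C(6,4)·0.60^4·0.40^2 + C(6,5)·0.60^5·0.40^1 + C(6,6)·0.60^6·0.40^0.
= 0.311040 + 0.186624 + 0.046656 = 0.5443.

P = 0.5443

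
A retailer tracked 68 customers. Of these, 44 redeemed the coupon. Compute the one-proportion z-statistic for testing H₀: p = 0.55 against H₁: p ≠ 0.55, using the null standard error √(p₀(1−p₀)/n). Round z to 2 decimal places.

z = 1.61

With x = 44 successes in n = 68, p̂ = 0.64706.
Null standard error: √(0.55·0.45/68) = √0.003639706 = 0.060330.
z = (p̂ − p₀)/SE = (0.64706 − 0.55)/0.060330 = 1.61.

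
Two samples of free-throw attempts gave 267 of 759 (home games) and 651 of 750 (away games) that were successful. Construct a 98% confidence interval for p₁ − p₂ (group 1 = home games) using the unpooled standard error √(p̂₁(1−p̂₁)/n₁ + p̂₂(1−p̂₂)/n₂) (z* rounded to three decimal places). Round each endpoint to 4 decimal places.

(-0.5657, -0.4667)

p̂₁ = 267/759 = 0.35178, p̂₂ = 651/750 = 0.86800; p̂₁ − p̂₂ = -0.51622.
SE = √(0.000300435 + 0.000152768) = √0.000453203 = 0.021289.
z* = 2.326 at the 98% level. Margin = 2.326·0.021289 = 0.04952.
So the interval runs from -0.5657 to -0.4667.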